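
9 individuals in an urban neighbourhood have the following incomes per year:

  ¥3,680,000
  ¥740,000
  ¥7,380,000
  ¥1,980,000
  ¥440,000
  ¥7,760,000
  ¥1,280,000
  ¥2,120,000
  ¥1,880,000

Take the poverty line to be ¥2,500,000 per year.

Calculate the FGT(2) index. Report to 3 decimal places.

Below the line: ¥440,000, ¥740,000, ¥1,280,000, ¥1,880,000, ¥1,980,000, ¥2,120,000 (q = 6 of N = 9).
Shortfall ratios: (2500000−440000)/2500000 = 0.8240; (2500000−740000)/2500000 = 0.7040; (2500000−1280000)/2500000 = 0.4880; (2500000−1880000)/2500000 = 0.2480; (2500000−1980000)/2500000 = 0.2080; (2500000−2120000)/2500000 = 0.1520.
Squared: 0.6790; 0.4956; 0.2381; 0.0615; 0.0433; 0.0231.
Sum = 1.540608; P₂ = 1.540608 / 9 = 0.171.

0.171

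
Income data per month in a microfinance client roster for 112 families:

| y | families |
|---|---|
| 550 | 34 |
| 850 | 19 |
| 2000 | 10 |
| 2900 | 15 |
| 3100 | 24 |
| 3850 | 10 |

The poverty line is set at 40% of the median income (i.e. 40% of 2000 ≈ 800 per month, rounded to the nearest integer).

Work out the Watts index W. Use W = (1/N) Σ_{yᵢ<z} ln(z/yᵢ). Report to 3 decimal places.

0.114

Incomes under z: 34×550 (q = 34 of N = 112).
Log shortfalls: ln(800/550) = 0.3747 (×34).
W = 12.739577 / 112 = 0.114.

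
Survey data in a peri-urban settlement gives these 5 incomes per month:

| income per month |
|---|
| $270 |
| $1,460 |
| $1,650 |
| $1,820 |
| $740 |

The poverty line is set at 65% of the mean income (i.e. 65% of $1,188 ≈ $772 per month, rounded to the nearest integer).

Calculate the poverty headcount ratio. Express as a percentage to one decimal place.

40.0%

2 of the 5 people have income below $772.
H = 2/5 = 40.0%.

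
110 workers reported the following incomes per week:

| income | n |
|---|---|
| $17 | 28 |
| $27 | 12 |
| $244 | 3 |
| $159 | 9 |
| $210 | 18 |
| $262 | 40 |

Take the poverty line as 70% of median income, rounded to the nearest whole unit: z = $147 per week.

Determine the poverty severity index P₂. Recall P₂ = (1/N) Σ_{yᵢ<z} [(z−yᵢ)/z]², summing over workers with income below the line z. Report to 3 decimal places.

0.272

Poor units: 28×$17, 12×$27 (q = 40 of N = 110).
Gap ratios (z−y)/z: (147−17)/147 = 0.8844 (×28); (147−27)/147 = 0.8163 (×12).
Squared: 0.7821 (×28); 0.6664 (×12).
Sum = 29.894951; P₂ = 29.894951 / 110 = 0.272.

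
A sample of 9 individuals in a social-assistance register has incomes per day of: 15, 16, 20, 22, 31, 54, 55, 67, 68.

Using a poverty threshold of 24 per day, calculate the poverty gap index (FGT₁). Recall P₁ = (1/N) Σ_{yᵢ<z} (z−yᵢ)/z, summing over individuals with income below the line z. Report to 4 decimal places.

0.1065

Below the line: 15, 16, 20, 22 (q = 4 of N = 9).
Gap ratios (z−y)/z: (24−15)/24 = 0.3750; (24−16)/24 = 0.3333; (24−20)/24 = 0.1667; (24−22)/24 = 0.0833.
Σ = 0.958333. Dividing by the full population N = 9 gives P₁ = 0.1065.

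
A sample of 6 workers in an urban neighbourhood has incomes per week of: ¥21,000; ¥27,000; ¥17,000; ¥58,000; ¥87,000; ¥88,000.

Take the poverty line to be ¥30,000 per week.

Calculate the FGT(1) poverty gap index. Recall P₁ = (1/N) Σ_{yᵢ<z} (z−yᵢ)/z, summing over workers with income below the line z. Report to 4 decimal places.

0.1389

Incomes under z: ¥17,000, ¥21,000, ¥27,000 (q = 3 of N = 6).
Relative gaps: (30000−17000)/30000 = 0.4333; (30000−21000)/30000 = 0.3000; (30000−27000)/30000 = 0.1000.
Sum of shortfalls = 0.833333; P₁ averages over all N: 0.833333 / 6 = 0.1389.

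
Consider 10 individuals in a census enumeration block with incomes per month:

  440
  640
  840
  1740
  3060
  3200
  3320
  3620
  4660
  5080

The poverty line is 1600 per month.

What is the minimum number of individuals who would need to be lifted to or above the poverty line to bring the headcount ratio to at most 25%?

Currently q = 3 of N = 10 are below the line (H = 0.300).
A headcount ratio of at most 25% allows at most ⌊0.25 × 10⌋ = 2 poor individuals.
So at least 3 − 2 = 1 must be lifted.

1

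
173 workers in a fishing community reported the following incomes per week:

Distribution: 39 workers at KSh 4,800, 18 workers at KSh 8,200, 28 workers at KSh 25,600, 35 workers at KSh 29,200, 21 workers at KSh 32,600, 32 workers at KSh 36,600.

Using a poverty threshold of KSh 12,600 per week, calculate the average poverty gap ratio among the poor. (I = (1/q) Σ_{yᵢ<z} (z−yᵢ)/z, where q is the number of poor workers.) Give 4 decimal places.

Below z: 39×KSh 4,800, 18×KSh 8,200 (q = 57 of N = 173).
Relative gaps: 0.6190 (×39), 0.3492 (×18); sum = 30.428571.
I averages over the q = 57 poor units only: 30.428571 / 57 = 0.5338.

0.5338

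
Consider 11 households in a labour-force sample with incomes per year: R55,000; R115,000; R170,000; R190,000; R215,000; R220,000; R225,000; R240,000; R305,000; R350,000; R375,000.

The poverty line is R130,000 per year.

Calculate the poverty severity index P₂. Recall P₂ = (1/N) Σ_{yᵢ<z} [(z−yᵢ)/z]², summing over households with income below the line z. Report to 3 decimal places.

0.031

Below the line: R55,000, R115,000 (q = 2 of N = 11).
Gap ratios (z−y)/z: (130000−55000)/130000 = 0.5769; (130000−115000)/130000 = 0.1154.
Squared: 0.3328; 0.0133.
Sum = 0.346154; P₂ = 0.346154 / 11 = 0.031.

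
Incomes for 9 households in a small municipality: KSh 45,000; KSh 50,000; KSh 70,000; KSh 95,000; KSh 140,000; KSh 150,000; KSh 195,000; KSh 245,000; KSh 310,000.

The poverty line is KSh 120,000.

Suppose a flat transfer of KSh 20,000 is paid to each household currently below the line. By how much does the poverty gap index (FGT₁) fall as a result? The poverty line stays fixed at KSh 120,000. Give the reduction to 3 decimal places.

0.074

Before: below the line — KSh 45,000, KSh 50,000, KSh 70,000, KSh 95,000; poverty gap index (FGT₁) = 0.20370.
After the KSh 20,000 transfer: below the line — KSh 65,000, KSh 70,000, KSh 90,000, KSh 115,000; poverty gap index (FGT₁) = 0.12963.
Reduction = 0.20370 − 0.12963 = 0.074.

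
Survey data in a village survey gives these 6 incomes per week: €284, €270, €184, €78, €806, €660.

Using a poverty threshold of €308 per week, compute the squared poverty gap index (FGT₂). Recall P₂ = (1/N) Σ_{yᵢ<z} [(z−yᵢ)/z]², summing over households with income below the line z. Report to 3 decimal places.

Poor units: €78, €184, €270, €284 (q = 4 of N = 6).
Normalized shortfalls: (308−78)/308 = 0.7468; (308−184)/308 = 0.4026; (308−270)/308 = 0.1234; (308−284)/308 = 0.0779.
Squared: 0.5576; 0.1621; 0.0152; 0.0061.
Sum = 0.741019; P₂ = 0.741019 / 6 = 0.124.

0.124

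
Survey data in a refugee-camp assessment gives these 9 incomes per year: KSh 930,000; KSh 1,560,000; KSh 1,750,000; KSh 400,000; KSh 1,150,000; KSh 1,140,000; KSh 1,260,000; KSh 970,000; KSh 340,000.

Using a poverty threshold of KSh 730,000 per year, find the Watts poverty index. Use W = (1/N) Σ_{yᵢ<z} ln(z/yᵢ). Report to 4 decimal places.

Below the line: KSh 340,000, KSh 400,000 (q = 2 of N = 9).
Log gaps: ln(730000/340000) = 0.7641; ln(730000/400000) = 0.6016.
W = 1.365679 / 9 = 0.1517.

0.1517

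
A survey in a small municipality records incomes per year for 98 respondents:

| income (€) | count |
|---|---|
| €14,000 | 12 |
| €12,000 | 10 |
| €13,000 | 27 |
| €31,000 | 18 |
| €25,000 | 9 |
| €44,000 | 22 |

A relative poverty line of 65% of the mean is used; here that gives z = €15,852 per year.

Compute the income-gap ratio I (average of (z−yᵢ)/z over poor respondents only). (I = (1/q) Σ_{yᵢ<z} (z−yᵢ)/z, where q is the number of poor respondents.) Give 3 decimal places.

0.177

Below the line: 10×€12,000, 27×€13,000, 12×€14,000 (q = 49 of N = 98).
Shortfall ratios (z−y)/z: 0.2430 (×10), 0.1799 (×27), 0.1168 (×12); sum = 8.689629.
I averages over the q = 49 poor units only: 8.689629 / 49 = 0.177.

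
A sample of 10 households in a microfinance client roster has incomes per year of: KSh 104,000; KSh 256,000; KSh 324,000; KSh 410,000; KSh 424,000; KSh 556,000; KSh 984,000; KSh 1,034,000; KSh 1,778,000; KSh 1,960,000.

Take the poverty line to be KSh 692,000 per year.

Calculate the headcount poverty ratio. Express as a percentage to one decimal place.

60.0%

6 of the 10 households have income below KSh 692,000.
H = 6/10 = 60.0%.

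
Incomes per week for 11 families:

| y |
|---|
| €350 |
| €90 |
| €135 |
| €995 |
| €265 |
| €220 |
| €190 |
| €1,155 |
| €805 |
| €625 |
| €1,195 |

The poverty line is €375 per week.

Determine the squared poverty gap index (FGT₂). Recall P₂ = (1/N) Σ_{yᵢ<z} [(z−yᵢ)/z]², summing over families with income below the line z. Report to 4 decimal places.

0.1356

Below the line: €90, €135, €190, €220, €265, €350 (q = 6 of N = 11).
Normalized shortfalls: (375−90)/375 = 0.7600; (375−135)/375 = 0.6400; (375−190)/375 = 0.4933; (375−220)/375 = 0.4133; (375−265)/375 = 0.2933; (375−350)/375 = 0.0667.
Squared: 0.5776; 0.4096; 0.2434; 0.1708; 0.0860; 0.0044.
Sum = 1.491911; P₂ = 1.491911 / 11 = 0.1356.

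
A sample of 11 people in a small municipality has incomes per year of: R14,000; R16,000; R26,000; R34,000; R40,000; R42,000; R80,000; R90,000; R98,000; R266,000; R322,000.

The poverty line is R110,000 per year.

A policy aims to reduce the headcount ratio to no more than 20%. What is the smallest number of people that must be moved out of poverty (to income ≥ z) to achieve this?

Currently q = 9 of N = 11 are below the line (H = 0.818).
A headcount ratio of at most 20% allows at most ⌊0.20 × 11⌋ = 2 poor people.
So at least 9 − 2 = 7 must be lifted.

7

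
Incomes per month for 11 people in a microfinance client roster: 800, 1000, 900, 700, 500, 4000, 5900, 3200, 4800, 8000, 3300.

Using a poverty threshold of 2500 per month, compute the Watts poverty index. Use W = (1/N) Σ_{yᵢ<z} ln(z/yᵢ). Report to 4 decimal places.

0.5418

Below the line: 500, 700, 800, 900, 1000 (q = 5 of N = 11).
Log shortfalls: ln(2500/500) = 1.6094; ln(2500/700) = 1.2730; ln(2500/800) = 1.1394; ln(2500/900) = 1.0217; ln(2500/1000) = 0.9163.
W = 5.959780 / 11 = 0.5418.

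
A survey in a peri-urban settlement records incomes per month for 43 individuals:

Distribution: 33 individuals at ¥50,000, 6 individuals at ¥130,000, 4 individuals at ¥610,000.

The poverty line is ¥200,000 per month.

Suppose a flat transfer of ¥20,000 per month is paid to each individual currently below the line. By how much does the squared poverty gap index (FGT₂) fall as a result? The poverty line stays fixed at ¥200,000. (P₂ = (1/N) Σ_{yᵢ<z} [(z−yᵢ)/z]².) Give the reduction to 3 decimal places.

0.116

Before: below the line — 33×¥50,000, 6×¥130,000; squared poverty gap index (FGT₂) = 0.44878.
After the ¥20,000 transfer: below the line — 33×¥70,000, 6×¥150,000; squared poverty gap index (FGT₂) = 0.33297.
Reduction = 0.44878 − 0.33297 = 0.116.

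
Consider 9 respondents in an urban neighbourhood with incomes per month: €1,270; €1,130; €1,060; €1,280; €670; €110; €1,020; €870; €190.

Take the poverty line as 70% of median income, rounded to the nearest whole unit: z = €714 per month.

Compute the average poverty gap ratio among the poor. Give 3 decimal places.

Below the line: €110, €190, €670 (q = 3 of N = 9).
Relative gaps: 0.8459, 0.7339, 0.0616; sum = 1.641457.
I averages over the q = 3 poor units only: 1.641457 / 3 = 0.547.

0.547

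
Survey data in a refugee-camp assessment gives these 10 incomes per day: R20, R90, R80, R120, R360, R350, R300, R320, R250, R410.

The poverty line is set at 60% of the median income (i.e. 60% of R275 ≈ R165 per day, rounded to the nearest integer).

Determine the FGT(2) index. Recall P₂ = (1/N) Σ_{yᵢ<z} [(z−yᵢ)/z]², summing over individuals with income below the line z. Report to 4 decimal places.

Below z: R20, R80, R90, R120 (q = 4 of N = 10).
Normalized shortfalls: (165−20)/165 = 0.8788; (165−80)/165 = 0.5152; (165−90)/165 = 0.4545; (165−120)/165 = 0.2727.
Squared: 0.7723; 0.2654; 0.2066; 0.0744.
Sum = 1.318641; P₂ = 1.318641 / 10 = 0.1319.

0.1319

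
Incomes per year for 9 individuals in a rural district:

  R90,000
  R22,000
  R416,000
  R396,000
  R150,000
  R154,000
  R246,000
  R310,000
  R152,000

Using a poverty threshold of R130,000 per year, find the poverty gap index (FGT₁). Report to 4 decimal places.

0.1265

Below the line: R22,000, R90,000 (q = 2 of N = 9).
Normalized shortfalls: (130000−22000)/130000 = 0.8308; (130000−90000)/130000 = 0.3077.
Σ = 1.138462. Dividing by the full population N = 9 gives P₁ = 0.1265.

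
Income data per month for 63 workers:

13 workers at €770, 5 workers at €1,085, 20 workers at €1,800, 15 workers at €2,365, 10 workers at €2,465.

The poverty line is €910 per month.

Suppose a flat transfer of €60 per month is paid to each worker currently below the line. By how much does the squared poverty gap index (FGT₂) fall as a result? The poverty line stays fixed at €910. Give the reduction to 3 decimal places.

Before: below the line — 13×€770; squared poverty gap index (FGT₂) = 0.00488.
After the €60 transfer: below the line — 13×€830; squared poverty gap index (FGT₂) = 0.00159.
Reduction = 0.00488 − 0.00159 = 0.003.

0.003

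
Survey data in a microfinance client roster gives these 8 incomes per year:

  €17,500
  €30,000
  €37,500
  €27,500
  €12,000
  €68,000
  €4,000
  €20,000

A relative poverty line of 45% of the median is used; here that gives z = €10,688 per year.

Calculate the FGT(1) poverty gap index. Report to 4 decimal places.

Below z: €4,000 (q = 1 of N = 8).
Normalized shortfalls: (10688−4000)/10688 = 0.6257.
Sum of shortfalls = 0.625749; P₁ averages over all N: 0.625749 / 8 = 0.0782.

0.0782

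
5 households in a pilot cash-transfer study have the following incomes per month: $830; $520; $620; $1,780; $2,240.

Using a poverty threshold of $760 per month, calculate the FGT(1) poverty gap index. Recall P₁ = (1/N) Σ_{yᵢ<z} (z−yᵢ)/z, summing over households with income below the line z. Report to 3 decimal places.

Below the line: $520, $620 (q = 2 of N = 5).
Shortfall ratios: (760−520)/760 = 0.3158; (760−620)/760 = 0.1842.
Sum of shortfalls = 0.500000; P₁ averages over all N: 0.500000 / 5 = 0.100.

0.100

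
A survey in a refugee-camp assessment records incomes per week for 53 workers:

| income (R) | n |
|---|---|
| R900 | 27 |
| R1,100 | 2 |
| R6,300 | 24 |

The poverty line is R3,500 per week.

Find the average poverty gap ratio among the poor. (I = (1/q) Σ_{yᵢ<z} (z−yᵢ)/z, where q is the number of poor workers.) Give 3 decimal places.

0.739

Below the line: 27×R900, 2×R1,100 (q = 29 of N = 53).
Relative gaps: 0.7429 (×27), 0.6857 (×2); sum = 21.428571.
I averages over the q = 29 poor units only: 21.428571 / 29 = 0.739.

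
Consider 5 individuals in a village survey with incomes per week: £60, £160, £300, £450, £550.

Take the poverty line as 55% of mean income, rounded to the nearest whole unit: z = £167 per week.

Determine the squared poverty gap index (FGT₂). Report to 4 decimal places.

Below z: £60, £160 (q = 2 of N = 5).
Shortfall ratios: (167−60)/167 = 0.6407; (167−160)/167 = 0.0419.
Squared: 0.4105; 0.0018.
Sum = 0.412277; P₂ = 0.412277 / 5 = 0.0825.

0.0825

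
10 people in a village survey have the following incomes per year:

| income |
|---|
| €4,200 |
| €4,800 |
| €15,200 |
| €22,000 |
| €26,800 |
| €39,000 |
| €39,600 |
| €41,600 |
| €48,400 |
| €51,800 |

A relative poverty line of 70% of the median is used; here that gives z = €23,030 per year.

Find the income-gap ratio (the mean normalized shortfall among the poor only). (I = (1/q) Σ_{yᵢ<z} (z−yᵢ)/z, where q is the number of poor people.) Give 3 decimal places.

0.498

Below the line: €4,200, €4,800, €15,200, €22,000 (q = 4 of N = 10).
Shortfall ratios (z−y)/z: 0.8176, 0.7916, 0.3400, 0.0447; sum = 1.993921.
I averages over the q = 4 poor units only: 1.993921 / 4 = 0.498.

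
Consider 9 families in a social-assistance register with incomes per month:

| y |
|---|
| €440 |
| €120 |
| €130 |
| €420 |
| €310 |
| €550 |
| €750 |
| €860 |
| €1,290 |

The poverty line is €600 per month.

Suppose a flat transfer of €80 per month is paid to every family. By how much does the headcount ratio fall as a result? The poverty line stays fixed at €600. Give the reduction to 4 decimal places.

0.1111

Before: below the line — €120, €130, €310, €420, €440, €550; headcount ratio = 0.666667.
After the €80 transfer: below the line — €200, €210, €390, €500, €520; headcount ratio = 0.555556.
Reduction = 0.666667 − 0.555556 = 0.1111.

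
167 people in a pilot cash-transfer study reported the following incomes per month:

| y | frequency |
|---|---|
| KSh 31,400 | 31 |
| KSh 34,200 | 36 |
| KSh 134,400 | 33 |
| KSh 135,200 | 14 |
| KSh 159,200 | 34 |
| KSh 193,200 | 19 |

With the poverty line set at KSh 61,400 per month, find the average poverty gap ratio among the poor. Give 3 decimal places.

0.464

Below the line: 31×KSh 31,400, 36×KSh 34,200 (q = 67 of N = 167).
Shortfall ratios (z−y)/z: 0.4886 (×31), 0.4430 (×36); sum = 31.094463.
I averages over the q = 67 poor units only: 31.094463 / 67 = 0.464.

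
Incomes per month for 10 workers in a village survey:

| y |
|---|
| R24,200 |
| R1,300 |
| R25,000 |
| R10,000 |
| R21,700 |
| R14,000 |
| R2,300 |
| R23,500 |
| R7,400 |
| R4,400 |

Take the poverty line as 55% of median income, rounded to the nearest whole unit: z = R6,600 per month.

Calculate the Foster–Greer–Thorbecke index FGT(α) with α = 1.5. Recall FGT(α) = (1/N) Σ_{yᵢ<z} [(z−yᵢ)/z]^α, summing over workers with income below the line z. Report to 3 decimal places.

0.144

Incomes under z: R1,300, R2,300, R4,400 (q = 3 of N = 10).
Normalized shortfalls: (6600−1300)/6600 = 0.8030; (6600−2300)/6600 = 0.6515; (6600−4400)/6600 = 0.3333.
Raised to α = 1.5: 0.71961; 0.52588; 0.19245.
Sum = 1.437941; FGT(1.5) = 1.437941 / 10 = 0.144.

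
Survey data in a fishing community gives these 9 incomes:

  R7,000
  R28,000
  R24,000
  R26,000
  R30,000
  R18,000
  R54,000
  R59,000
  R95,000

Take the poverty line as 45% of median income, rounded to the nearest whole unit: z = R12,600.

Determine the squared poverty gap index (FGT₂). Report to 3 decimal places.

Poor units: R7,000 (q = 1 of N = 9).
Gap ratios (z−y)/z: (12600−7000)/12600 = 0.4444.
Squared: 0.1975.
Sum = 0.197531; P₂ = 0.197531 / 9 = 0.022.

0.022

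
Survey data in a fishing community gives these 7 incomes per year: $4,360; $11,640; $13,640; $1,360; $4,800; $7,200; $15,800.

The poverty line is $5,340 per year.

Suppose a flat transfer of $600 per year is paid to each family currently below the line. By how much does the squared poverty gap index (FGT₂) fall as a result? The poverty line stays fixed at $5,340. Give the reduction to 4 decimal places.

Before: below the line — $1,360, $4,360, $4,800; squared poverty gap index (FGT₂) = 0.085629.
After the $600 transfer: below the line — $1,960, $4,960; squared poverty gap index (FGT₂) = 0.057957.
Reduction = 0.085629 − 0.057957 = 0.0277.

0.0277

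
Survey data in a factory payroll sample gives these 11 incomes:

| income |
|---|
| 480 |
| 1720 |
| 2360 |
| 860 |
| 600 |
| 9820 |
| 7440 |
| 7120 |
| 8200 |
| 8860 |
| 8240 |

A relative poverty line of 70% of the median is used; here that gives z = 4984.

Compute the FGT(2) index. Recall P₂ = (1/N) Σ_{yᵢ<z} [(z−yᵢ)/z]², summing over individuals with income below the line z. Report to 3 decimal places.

Incomes under z: 480, 600, 860, 1720, 2360 (q = 5 of N = 11).
Gap ratios (z−y)/z: (4984−480)/4984 = 0.9037; (4984−600)/4984 = 0.8796; (4984−860)/4984 = 0.8274; (4984−1720)/4984 = 0.6549; (4984−2360)/4984 = 0.5265.
Squared: 0.8167; 0.7737; 0.6847; 0.4289; 0.2772.
Sum = 2.981125; P₂ = 2.981125 / 11 = 0.271.

0.271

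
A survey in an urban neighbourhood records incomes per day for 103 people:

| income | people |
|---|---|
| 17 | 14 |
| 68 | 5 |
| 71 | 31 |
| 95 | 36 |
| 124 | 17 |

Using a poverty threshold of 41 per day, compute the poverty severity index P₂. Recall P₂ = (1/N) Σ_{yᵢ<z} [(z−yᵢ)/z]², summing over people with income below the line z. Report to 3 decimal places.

0.047

Below the line: 14×17 (q = 14 of N = 103).
Normalized shortfalls: (41−17)/41 = 0.5854 (×14).
Squared: 0.3427 (×14).
Sum = 4.797145; P₂ = 4.797145 / 103 = 0.047.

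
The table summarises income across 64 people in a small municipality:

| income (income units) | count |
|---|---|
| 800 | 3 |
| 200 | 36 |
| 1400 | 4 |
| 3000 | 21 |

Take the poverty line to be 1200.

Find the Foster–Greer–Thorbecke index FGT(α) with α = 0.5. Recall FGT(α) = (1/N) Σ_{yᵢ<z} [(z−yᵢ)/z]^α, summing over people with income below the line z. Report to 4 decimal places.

Below the line: 36×200, 3×800 (q = 39 of N = 64).
Normalized shortfalls: (1200−200)/1200 = 0.8333 (×36); (1200−800)/1200 = 0.3333 (×3).
Raised to α = 0.5: 0.91287 (×36); 0.57735 (×3).
Sum = 34.595404; FGT(0.5) = 34.595404 / 64 = 0.5406.

0.5406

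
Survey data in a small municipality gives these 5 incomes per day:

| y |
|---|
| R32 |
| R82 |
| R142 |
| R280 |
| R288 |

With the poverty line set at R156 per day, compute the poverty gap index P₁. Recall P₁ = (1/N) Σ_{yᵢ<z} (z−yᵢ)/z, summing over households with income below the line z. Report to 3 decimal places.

Below z: R32, R82, R142 (q = 3 of N = 5).
Relative gaps: (156−32)/156 = 0.7949; (156−82)/156 = 0.4744; (156−142)/156 = 0.0897.
Σ = 1.358974. Dividing by the full population N = 5 gives P₁ = 0.272.

0.272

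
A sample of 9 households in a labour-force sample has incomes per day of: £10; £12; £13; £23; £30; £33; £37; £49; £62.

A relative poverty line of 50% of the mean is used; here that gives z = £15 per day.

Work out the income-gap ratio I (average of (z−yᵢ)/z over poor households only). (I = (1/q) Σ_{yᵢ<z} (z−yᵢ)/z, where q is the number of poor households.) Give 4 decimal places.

Below z: £10, £12, £13 (q = 3 of N = 9).
Shortfall ratios (z−y)/z: 0.3333, 0.2000, 0.1333; sum = 0.666667.
I averages over the q = 3 poor units only: 0.666667 / 3 = 0.2222.

0.2222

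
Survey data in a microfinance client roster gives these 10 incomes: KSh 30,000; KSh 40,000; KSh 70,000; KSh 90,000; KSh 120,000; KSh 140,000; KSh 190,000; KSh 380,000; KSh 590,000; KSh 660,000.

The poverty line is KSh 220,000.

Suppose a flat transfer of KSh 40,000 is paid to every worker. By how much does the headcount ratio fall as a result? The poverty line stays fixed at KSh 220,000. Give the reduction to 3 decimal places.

0.100

Before: below the line — KSh 30,000, KSh 40,000, KSh 70,000, KSh 90,000, KSh 120,000, KSh 140,000, KSh 190,000; headcount ratio = 0.70000.
After the KSh 40,000 transfer: below the line — KSh 70,000, KSh 80,000, KSh 110,000, KSh 130,000, KSh 160,000, KSh 180,000; headcount ratio = 0.60000.
Reduction = 0.70000 − 0.60000 = 0.100.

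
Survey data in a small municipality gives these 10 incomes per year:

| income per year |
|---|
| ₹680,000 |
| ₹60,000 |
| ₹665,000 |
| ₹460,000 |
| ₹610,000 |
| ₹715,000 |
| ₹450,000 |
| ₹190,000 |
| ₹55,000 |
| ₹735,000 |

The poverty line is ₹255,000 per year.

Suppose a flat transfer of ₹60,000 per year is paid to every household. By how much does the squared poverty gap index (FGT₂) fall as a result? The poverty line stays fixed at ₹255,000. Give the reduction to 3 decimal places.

0.068

Before: below the line — ₹55,000, ₹60,000, ₹190,000; squared poverty gap index (FGT₂) = 0.12649.
After the ₹60,000 transfer: below the line — ₹115,000, ₹120,000, ₹250,000; squared poverty gap index (FGT₂) = 0.05821.
Reduction = 0.12649 − 0.05821 = 0.068.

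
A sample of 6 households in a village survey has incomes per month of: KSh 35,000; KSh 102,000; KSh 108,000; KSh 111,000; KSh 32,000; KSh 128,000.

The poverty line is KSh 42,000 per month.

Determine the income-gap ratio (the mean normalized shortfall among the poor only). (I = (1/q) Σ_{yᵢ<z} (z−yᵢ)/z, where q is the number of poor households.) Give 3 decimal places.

0.202

Poor units: KSh 32,000, KSh 35,000 (q = 2 of N = 6).
Shortfall ratios (z−y)/z: 0.2381, 0.1667; sum = 0.404762.
The income-gap ratio divides by q (the poor only): 0.404762 / 2 = 0.202.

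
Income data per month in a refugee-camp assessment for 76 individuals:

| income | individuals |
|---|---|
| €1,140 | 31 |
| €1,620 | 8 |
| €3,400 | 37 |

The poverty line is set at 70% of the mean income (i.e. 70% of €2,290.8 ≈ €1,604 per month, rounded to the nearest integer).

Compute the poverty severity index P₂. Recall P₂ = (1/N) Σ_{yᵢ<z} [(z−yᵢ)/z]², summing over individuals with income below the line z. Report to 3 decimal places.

Incomes under z: 31×€1,140 (q = 31 of N = 76).
Gap ratios (z−y)/z: (1604−1140)/1604 = 0.2893 (×31).
Squared: 0.0837 (×31).
Sum = 2.594113; P₂ = 2.594113 / 76 = 0.034.

0.034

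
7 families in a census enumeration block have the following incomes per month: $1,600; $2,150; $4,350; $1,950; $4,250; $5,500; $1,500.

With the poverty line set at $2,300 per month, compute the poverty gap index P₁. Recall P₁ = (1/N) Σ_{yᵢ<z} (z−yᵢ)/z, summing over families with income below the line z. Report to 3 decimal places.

Incomes under z: $1,500, $1,600, $1,950, $2,150 (q = 4 of N = 7).
Relative gaps: (2300−1500)/2300 = 0.3478; (2300−1600)/2300 = 0.3043; (2300−1950)/2300 = 0.1522; (2300−2150)/2300 = 0.0652.
Sum of shortfalls = 0.869565; P₁ averages over all N: 0.869565 / 7 = 0.124.

0.124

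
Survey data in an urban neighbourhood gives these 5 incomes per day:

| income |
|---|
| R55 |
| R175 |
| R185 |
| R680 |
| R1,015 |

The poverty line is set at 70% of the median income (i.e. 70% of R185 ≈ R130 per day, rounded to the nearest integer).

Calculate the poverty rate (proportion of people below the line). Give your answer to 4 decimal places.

0.2000

1 of the 5 people have income below R130.
H = 1/5 = 0.2000.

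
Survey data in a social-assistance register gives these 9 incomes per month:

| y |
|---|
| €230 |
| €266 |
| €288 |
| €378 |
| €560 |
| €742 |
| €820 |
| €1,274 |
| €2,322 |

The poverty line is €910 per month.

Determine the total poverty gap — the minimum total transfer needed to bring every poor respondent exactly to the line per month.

Below z: €230, €266, €288, €378, €560, €742, €820 (q = 7 of N = 9).
Individual gaps: 910−230 = 680; 910−266 = 644; 910−288 = 622; 910−378 = 532; 910−560 = 350; 910−742 = 168; 910−820 = 90.
Aggregate gap = €3,086.

€3,086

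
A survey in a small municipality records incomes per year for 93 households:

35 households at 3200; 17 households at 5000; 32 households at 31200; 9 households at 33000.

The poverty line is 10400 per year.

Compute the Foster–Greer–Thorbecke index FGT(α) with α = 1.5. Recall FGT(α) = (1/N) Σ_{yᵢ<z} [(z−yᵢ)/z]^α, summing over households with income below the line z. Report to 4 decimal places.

Incomes under z: 35×3200, 17×5000 (q = 52 of N = 93).
Normalized shortfalls: (10400−3200)/10400 = 0.6923 (×35); (10400−5000)/10400 = 0.5192 (×17).
Raised to α = 1.5: 0.57603 (×35); 0.37415 (×17).
Sum = 26.521694; FGT(1.5) = 26.521694 / 93 = 0.2852.

0.2852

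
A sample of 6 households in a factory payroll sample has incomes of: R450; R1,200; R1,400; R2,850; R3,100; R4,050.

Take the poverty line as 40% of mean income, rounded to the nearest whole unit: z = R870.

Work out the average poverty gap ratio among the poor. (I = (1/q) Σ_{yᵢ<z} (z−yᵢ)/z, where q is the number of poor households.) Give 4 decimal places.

Below the line: R450 (q = 1 of N = 6).
Shortfall ratios (z−y)/z: 0.4828; sum = 0.482759.
I averages over the q = 1 poor units only: 0.482759 / 1 = 0.4828.

0.4828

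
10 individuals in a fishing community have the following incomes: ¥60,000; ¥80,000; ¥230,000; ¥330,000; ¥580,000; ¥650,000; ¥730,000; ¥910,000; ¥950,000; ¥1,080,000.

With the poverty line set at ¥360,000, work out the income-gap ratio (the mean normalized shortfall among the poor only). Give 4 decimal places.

Below z: ¥60,000, ¥80,000, ¥230,000, ¥330,000 (q = 4 of N = 10).
Shortfall ratios (z−y)/z: 0.8333, 0.7778, 0.3611, 0.0833; sum = 2.055556.
The income-gap ratio divides by q (the poor only): 2.055556 / 4 = 0.5139.

0.5139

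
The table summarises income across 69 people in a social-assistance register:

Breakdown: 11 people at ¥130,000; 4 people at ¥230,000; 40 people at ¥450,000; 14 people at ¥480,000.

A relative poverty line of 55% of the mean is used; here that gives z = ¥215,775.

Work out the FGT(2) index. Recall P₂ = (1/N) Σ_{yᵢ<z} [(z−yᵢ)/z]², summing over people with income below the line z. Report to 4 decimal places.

Below the line: 11×¥130,000 (q = 11 of N = 69).
Shortfall ratios: (215775−130000)/215775 = 0.3975 (×11).
Squared: 0.1580 (×11).
Sum = 1.738249; P₂ = 1.738249 / 69 = 0.0252.

0.0252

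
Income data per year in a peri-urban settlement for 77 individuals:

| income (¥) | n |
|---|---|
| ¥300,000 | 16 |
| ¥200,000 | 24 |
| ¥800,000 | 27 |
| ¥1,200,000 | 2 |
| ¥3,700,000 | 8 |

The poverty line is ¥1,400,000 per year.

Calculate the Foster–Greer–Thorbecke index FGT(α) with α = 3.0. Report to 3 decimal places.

Below the line: 24×¥200,000, 16×¥300,000, 27×¥800,000, 2×¥1,200,000 (q = 69 of N = 77).
Relative gaps: (1400000−200000)/1400000 = 0.8571 (×24); (1400000−300000)/1400000 = 0.7857 (×16); (1400000−800000)/1400000 = 0.4286 (×27); (1400000−1200000)/1400000 = 0.1429 (×2).
Raised to α = 3.0: 0.62974 (×24); 0.48506 (×16); 0.07872 (×27); 0.00292 (×2).
Sum = 25.005831; FGT(3.0) = 25.005831 / 77 = 0.325.

0.325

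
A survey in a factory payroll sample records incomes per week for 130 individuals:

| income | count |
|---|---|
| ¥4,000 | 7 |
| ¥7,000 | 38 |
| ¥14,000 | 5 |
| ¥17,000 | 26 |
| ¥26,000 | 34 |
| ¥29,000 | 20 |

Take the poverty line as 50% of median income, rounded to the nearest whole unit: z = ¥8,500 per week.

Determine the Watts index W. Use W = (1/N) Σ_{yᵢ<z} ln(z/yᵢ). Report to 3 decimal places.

Below z: 7×¥4,000, 38×¥7,000 (q = 45 of N = 130).
Log gaps: ln(8500/4000) = 0.7538 (×7); ln(8500/7000) = 0.1942 (×38).
W = 12.654331 / 130 = 0.097.

0.097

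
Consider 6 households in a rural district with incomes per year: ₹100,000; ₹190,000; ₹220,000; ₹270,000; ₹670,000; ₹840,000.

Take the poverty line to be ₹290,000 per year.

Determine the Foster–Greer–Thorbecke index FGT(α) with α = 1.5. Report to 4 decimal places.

Incomes under z: ₹100,000, ₹190,000, ₹220,000, ₹270,000 (q = 4 of N = 6).
Relative gaps: (290000−100000)/290000 = 0.6552; (290000−190000)/290000 = 0.3448; (290000−220000)/290000 = 0.2414; (290000−270000)/290000 = 0.0690.
Raised to α = 1.5: 0.53031; 0.20249; 0.11859; 0.01811.
Sum = 0.869506; FGT(1.5) = 0.869506 / 6 = 0.1449.

0.1449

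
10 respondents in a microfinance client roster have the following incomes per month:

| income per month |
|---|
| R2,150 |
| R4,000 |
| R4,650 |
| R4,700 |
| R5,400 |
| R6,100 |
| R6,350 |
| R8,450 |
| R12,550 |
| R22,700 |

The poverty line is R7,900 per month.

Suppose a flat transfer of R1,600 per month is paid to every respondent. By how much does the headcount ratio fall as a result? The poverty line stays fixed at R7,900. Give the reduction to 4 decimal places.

0.1000

Before: below the line — R2,150, R4,000, R4,650, R4,700, R5,400, R6,100, R6,350; headcount ratio = 0.700000.
After the R1,600 transfer: below the line — R3,750, R5,600, R6,250, R6,300, R7,000, R7,700; headcount ratio = 0.600000.
Reduction = 0.700000 − 0.600000 = 0.1000.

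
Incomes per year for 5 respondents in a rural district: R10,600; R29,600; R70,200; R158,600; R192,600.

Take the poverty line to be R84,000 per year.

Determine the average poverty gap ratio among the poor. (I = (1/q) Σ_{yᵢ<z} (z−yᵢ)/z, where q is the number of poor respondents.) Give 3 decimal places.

Poor units: R10,600, R29,600, R70,200 (q = 3 of N = 5).
Shortfall ratios (z−y)/z: 0.8738, 0.6476, 0.1643; sum = 1.685714.
The income-gap ratio divides by q (the poor only): 1.685714 / 3 = 0.562.

0.562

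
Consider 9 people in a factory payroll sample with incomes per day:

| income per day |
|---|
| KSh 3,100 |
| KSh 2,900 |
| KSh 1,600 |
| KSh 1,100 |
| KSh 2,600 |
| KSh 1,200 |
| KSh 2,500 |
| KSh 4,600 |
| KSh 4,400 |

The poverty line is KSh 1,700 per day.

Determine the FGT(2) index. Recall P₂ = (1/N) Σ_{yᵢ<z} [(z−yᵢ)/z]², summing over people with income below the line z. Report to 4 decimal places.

0.0238

Poor units: KSh 1,100, KSh 1,200, KSh 1,600 (q = 3 of N = 9).
Shortfall ratios: (1700−1100)/1700 = 0.3529; (1700−1200)/1700 = 0.2941; (1700−1600)/1700 = 0.0588.
Squared: 0.1246; 0.0865; 0.0035.
Sum = 0.214533; P₂ = 0.214533 / 9 = 0.0238.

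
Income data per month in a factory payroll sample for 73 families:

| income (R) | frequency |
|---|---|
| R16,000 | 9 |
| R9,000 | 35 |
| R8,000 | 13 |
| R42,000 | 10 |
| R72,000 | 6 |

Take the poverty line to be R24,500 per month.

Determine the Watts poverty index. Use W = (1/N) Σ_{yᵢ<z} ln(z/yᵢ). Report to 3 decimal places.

0.732

Below the line: 13×R8,000, 35×R9,000, 9×R16,000 (q = 57 of N = 73).
Log shortfalls: ln(24500/8000) = 1.1192 (×13); ln(24500/9000) = 1.0014 (×35); ln(24500/16000) = 0.4261 (×9).
W = 53.435469 / 73 = 0.732.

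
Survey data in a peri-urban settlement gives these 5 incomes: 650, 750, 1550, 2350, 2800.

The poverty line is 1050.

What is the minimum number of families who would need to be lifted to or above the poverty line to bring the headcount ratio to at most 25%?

2 of the 5 families are poor, so H = 2/5 = 0.400.
A headcount ratio of at most 25% allows at most ⌊0.25 × 5⌋ = 1 poor families.
So at least 2 − 1 = 1 must be lifted.

1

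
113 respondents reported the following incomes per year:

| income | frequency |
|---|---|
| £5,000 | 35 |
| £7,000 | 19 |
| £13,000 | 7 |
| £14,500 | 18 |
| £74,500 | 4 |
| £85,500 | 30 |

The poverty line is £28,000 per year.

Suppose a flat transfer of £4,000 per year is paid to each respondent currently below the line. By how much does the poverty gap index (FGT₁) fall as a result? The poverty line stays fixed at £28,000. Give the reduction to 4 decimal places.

0.0999

Before: below the line — 35×£5,000, 19×£7,000, 7×£13,000, 18×£14,500; poverty gap index (FGT₁) = 0.490518.
After the £4,000 transfer: below the line — 35×£9,000, 19×£11,000, 7×£17,000, 18×£18,500; poverty gap index (FGT₁) = 0.390645.
Reduction = 0.490518 − 0.390645 = 0.0999.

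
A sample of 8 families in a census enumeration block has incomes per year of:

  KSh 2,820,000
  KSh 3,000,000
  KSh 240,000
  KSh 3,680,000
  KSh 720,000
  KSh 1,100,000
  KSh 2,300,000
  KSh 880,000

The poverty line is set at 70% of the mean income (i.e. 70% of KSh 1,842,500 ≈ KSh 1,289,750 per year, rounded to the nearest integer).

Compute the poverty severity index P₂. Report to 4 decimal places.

0.1225

Below the line: KSh 240,000, KSh 720,000, KSh 880,000, KSh 1,100,000 (q = 4 of N = 8).
Normalized shortfalls: (1289750−240000)/1289750 = 0.8139; (1289750−720000)/1289750 = 0.4418; (1289750−880000)/1289750 = 0.3177; (1289750−1100000)/1289750 = 0.1471.
Squared: 0.6625; 0.1951; 0.1009; 0.0216.
Sum = 0.980183; P₂ = 0.980183 / 8 = 0.1225.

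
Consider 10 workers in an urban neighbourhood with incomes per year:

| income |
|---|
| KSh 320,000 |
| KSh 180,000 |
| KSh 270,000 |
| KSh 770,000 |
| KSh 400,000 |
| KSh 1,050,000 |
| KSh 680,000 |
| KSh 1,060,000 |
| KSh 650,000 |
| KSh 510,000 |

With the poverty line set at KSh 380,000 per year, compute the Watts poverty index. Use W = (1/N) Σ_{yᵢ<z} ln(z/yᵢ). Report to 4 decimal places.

0.1261

Incomes under z: KSh 180,000, KSh 270,000, KSh 320,000 (q = 3 of N = 10).
Log gaps: ln(380000/180000) = 0.7472; ln(380000/270000) = 0.3417; ln(380000/320000) = 0.1719.
W = 1.260814 / 10 = 0.1261.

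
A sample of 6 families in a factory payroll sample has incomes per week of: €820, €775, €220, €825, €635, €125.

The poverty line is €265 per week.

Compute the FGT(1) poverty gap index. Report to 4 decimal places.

Poor units: €125, €220 (q = 2 of N = 6).
Gap ratios (z−y)/z: (265−125)/265 = 0.5283; (265−220)/265 = 0.1698.
Σ = 0.698113. Dividing by the full population N = 6 gives P₁ = 0.1164.

0.1164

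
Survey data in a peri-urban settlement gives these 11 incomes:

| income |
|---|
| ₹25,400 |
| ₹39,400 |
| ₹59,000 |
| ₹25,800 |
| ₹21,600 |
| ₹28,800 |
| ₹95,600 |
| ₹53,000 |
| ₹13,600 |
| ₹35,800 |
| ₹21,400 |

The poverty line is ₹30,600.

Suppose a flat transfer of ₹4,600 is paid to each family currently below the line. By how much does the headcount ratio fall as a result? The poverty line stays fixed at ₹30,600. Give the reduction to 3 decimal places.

0.091

Before: below the line — ₹13,600, ₹21,400, ₹21,600, ₹25,400, ₹25,800, ₹28,800; headcount ratio = 0.54545.
After the ₹4,600 transfer: below the line — ₹18,200, ₹26,000, ₹26,200, ₹30,000, ₹30,400; headcount ratio = 0.45455.
Reduction = 0.54545 − 0.45455 = 0.091.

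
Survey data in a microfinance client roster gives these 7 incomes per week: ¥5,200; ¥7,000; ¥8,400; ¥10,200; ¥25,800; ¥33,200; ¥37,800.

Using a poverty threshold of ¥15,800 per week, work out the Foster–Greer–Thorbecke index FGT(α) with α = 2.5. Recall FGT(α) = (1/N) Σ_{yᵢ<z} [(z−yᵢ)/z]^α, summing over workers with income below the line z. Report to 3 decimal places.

Below z: ¥5,200, ¥7,000, ¥8,400, ¥10,200 (q = 4 of N = 7).
Shortfall ratios: (15800−5200)/15800 = 0.6709; (15800−7000)/15800 = 0.5570; (15800−8400)/15800 = 0.4684; (15800−10200)/15800 = 0.3544.
Raised to α = 2.5: 0.36866; 0.23151; 0.15012; 0.07479.
Sum = 0.825070; FGT(2.5) = 0.825070 / 7 = 0.118.

0.118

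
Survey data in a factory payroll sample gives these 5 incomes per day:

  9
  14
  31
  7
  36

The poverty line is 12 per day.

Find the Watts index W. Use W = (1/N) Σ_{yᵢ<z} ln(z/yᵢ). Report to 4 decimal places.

0.1653

Below the line: 7, 9 (q = 2 of N = 5).
Log shortfalls: ln(12/7) = 0.5390; ln(12/9) = 0.2877.
W = 0.826679 / 5 = 0.1653.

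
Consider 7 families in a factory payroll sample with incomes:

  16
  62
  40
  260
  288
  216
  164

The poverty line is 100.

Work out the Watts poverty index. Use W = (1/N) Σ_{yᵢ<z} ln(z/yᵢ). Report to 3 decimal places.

0.461

Below the line: 16, 40, 62 (q = 3 of N = 7).
Log shortfalls: ln(100/16) = 1.8326; ln(100/40) = 0.9163; ln(100/62) = 0.4780.
W = 3.226908 / 7 = 0.461.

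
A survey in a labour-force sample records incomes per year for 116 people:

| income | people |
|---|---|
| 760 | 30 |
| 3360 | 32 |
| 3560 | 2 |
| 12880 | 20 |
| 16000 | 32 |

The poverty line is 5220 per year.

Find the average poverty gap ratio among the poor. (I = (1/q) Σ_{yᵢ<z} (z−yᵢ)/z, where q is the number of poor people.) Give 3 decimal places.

Poor units: 30×760, 32×3360, 2×3560 (q = 64 of N = 116).
Relative gaps: 0.8544 (×30), 0.3563 (×32), 0.3180 (×2); sum = 37.670498.
The income-gap ratio divides by q (the poor only): 37.670498 / 64 = 0.589.

0.589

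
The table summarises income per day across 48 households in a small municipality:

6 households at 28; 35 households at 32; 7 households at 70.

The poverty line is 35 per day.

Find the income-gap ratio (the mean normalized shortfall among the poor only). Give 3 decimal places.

0.102

Below the line: 6×28, 35×32 (q = 41 of N = 48).
Shortfall ratios (z−y)/z: 0.2000 (×6), 0.0857 (×35); sum = 4.200000.
The income-gap ratio divides by q (the poor only): 4.200000 / 41 = 0.102.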